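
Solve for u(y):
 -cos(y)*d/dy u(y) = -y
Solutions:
 u(y) = C1 + Integral(y/cos(y), y)


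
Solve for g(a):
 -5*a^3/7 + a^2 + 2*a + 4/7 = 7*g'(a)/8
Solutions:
 g(a) = C1 - 10*a^4/49 + 8*a^3/21 + 8*a^2/7 + 32*a/49


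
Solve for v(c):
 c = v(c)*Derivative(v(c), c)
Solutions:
 v(c) = -sqrt(C1 + c^2)
 v(c) = sqrt(C1 + c^2)


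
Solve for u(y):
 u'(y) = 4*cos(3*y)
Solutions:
 u(y) = C1 + 4*sin(3*y)/3


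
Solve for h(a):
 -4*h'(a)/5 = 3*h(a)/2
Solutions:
 h(a) = C1*exp(-15*a/8)


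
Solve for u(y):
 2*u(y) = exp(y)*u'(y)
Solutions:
 u(y) = C1*exp(-2*exp(-y))


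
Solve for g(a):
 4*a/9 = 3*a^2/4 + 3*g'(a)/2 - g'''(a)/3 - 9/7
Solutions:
 g(a) = C1 + C2*exp(-3*sqrt(2)*a/2) + C3*exp(3*sqrt(2)*a/2) - a^3/6 + 4*a^2/27 + 40*a/63


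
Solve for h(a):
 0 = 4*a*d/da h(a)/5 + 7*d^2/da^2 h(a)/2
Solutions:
 h(a) = C1 + C2*erf(2*sqrt(35)*a/35)


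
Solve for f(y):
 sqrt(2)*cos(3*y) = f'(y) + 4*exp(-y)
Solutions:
 f(y) = C1 + sqrt(2)*sin(3*y)/3 + 4*exp(-y)


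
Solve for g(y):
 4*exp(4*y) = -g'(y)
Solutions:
 g(y) = C1 - exp(4*y)


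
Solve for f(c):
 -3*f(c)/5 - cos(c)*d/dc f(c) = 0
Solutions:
 f(c) = C1*(sin(c) - 1)^(3/10)/(sin(c) + 1)^(3/10)


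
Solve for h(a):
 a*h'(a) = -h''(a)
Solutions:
 h(a) = C1 + C2*erf(sqrt(2)*a/2)


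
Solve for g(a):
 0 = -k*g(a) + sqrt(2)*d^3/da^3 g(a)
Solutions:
 g(a) = C1*exp(2^(5/6)*a*k^(1/3)/2) + C2*exp(2^(5/6)*a*k^(1/3)*(-1 + sqrt(3)*I)/4) + C3*exp(-2^(5/6)*a*k^(1/3)*(1 + sqrt(3)*I)/4)


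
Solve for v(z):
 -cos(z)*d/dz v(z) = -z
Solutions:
 v(z) = C1 + Integral(z/cos(z), z)


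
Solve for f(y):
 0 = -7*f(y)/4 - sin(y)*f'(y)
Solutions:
 f(y) = C1*(cos(y) + 1)^(7/8)/(cos(y) - 1)^(7/8)


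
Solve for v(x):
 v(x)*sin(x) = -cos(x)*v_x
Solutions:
 v(x) = C1*cos(x)


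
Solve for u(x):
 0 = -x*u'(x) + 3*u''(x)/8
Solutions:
 u(x) = C1 + C2*erfi(2*sqrt(3)*x/3)


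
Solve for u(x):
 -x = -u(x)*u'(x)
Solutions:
 u(x) = -sqrt(C1 + x^2)
 u(x) = sqrt(C1 + x^2)


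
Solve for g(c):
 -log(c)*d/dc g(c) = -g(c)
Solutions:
 g(c) = C1*exp(li(c))


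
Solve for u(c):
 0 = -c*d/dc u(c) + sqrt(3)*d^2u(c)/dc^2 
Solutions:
 u(c) = C1 + C2*erfi(sqrt(2)*3^(3/4)*c/6)


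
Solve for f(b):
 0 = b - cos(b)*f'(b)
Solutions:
 f(b) = C1 + Integral(b/cos(b), b)


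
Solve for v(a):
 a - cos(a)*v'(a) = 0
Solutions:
 v(a) = C1 + Integral(a/cos(a), a)


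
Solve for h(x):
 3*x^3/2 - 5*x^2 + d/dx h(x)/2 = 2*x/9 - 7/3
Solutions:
 h(x) = C1 - 3*x^4/4 + 10*x^3/3 + 2*x^2/9 - 14*x/3


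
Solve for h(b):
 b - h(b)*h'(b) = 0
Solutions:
 h(b) = -sqrt(C1 + b^2)
 h(b) = sqrt(C1 + b^2)


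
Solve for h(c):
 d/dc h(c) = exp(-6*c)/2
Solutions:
 h(c) = C1 - exp(-6*c)/12


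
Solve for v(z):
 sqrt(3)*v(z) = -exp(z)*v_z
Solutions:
 v(z) = C1*exp(sqrt(3)*exp(-z))


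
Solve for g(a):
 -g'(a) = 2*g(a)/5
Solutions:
 g(a) = C1*exp(-2*a/5)


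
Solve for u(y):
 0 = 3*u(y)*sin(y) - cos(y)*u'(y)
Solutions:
 u(y) = C1/cos(y)^3


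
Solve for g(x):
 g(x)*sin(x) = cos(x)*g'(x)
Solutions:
 g(x) = C1/cos(x)


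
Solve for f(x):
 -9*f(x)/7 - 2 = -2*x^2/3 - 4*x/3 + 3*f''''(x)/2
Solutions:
 f(x) = 14*x^2/27 + 28*x/27 + (C1*sin(14^(3/4)*3^(1/4)*x/14) + C2*cos(14^(3/4)*3^(1/4)*x/14))*exp(-14^(3/4)*3^(1/4)*x/14) + (C3*sin(14^(3/4)*3^(1/4)*x/14) + C4*cos(14^(3/4)*3^(1/4)*x/14))*exp(14^(3/4)*3^(1/4)*x/14) - 14/9


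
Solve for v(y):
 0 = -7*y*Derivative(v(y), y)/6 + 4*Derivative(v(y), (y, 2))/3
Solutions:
 v(y) = C1 + C2*erfi(sqrt(7)*y/4)


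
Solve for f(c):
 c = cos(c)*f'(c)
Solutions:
 f(c) = C1 + Integral(c/cos(c), c)


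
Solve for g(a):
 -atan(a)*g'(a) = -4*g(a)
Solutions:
 g(a) = C1*exp(4*Integral(1/atan(a), a))


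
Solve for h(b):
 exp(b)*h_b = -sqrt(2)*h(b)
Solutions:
 h(b) = C1*exp(sqrt(2)*exp(-b))


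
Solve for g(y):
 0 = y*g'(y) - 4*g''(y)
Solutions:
 g(y) = C1 + C2*erfi(sqrt(2)*y/4)


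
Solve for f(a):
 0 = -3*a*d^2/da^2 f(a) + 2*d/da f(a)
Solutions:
 f(a) = C1 + C2*a^(5/3)


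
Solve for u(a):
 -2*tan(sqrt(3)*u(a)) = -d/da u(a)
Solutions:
 u(a) = sqrt(3)*(pi - asin(C1*exp(2*sqrt(3)*a)))/3
 u(a) = sqrt(3)*asin(C1*exp(2*sqrt(3)*a))/3


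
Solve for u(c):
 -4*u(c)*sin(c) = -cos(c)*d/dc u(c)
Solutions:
 u(c) = C1/cos(c)^4


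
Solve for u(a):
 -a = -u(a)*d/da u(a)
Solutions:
 u(a) = -sqrt(C1 + a^2)
 u(a) = sqrt(C1 + a^2)


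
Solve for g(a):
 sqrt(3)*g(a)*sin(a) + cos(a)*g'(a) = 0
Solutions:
 g(a) = C1*cos(a)^(sqrt(3))


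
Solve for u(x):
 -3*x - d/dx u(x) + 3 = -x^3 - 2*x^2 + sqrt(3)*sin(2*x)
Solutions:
 u(x) = C1 + x^4/4 + 2*x^3/3 - 3*x^2/2 + 3*x + sqrt(3)*cos(2*x)/2


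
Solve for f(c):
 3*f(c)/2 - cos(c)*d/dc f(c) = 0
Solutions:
 f(c) = C1*(sin(c) + 1)^(3/4)/(sin(c) - 1)^(3/4)


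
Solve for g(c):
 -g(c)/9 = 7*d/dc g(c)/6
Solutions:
 g(c) = C1*exp(-2*c/21)


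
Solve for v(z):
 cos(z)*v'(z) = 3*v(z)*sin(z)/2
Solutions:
 v(z) = C1/cos(z)^(3/2)


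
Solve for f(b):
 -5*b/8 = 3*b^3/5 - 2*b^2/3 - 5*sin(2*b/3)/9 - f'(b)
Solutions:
 f(b) = C1 + 3*b^4/20 - 2*b^3/9 + 5*b^2/16 + 5*cos(2*b/3)/6


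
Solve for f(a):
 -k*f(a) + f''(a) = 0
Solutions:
 f(a) = C1*exp(-a*sqrt(k)) + C2*exp(a*sqrt(k))


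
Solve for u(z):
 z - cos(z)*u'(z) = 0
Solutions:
 u(z) = C1 + Integral(z/cos(z), z)


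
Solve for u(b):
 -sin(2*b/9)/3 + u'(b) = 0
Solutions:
 u(b) = C1 - 3*cos(2*b/9)/2


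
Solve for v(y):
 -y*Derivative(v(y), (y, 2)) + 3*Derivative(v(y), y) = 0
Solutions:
 v(y) = C1 + C2*y^4


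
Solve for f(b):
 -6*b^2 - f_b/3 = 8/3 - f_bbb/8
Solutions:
 f(b) = C1 + C2*exp(-2*sqrt(6)*b/3) + C3*exp(2*sqrt(6)*b/3) - 6*b^3 - 43*b/2


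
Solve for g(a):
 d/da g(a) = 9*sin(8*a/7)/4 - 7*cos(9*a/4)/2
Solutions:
 g(a) = C1 - 14*sin(9*a/4)/9 - 63*cos(8*a/7)/32


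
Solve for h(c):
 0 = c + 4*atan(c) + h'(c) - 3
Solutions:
 h(c) = C1 - c^2/2 - 4*c*atan(c) + 3*c + 2*log(c^2 + 1)


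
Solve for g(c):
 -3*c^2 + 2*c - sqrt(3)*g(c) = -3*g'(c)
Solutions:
 g(c) = C1*exp(sqrt(3)*c/3) - sqrt(3)*c^2 - 6*c + 2*sqrt(3)*c/3 - 6*sqrt(3) + 2


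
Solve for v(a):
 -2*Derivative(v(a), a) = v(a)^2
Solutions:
 v(a) = 2/(C1 + a)


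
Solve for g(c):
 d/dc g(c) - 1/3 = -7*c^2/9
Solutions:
 g(c) = C1 - 7*c^3/27 + c/3


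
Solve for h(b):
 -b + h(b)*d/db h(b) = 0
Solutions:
 h(b) = -sqrt(C1 + b^2)
 h(b) = sqrt(C1 + b^2)


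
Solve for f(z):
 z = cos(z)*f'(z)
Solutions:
 f(z) = C1 + Integral(z/cos(z), z)


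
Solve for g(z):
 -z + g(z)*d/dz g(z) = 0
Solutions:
 g(z) = -sqrt(C1 + z^2)
 g(z) = sqrt(C1 + z^2)


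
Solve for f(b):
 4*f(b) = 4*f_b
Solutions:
 f(b) = C1*exp(b)


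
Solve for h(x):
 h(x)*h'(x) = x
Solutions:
 h(x) = -sqrt(C1 + x^2)
 h(x) = sqrt(C1 + x^2)


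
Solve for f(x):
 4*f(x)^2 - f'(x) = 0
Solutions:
 f(x) = -1/(C1 + 4*x)


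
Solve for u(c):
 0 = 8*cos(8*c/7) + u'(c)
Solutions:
 u(c) = C1 - 7*sin(8*c/7)


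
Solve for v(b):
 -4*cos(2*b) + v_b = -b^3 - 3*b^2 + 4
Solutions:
 v(b) = C1 - b^4/4 - b^3 + 4*b + 4*sin(b)*cos(b)


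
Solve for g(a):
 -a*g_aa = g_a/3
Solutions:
 g(a) = C1 + C2*a^(2/3)


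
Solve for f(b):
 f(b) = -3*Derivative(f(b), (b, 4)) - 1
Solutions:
 f(b) = (C1*sin(sqrt(2)*3^(3/4)*b/6) + C2*cos(sqrt(2)*3^(3/4)*b/6))*exp(-sqrt(2)*3^(3/4)*b/6) + (C3*sin(sqrt(2)*3^(3/4)*b/6) + C4*cos(sqrt(2)*3^(3/4)*b/6))*exp(sqrt(2)*3^(3/4)*b/6) - 1


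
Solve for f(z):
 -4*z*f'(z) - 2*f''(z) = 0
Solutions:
 f(z) = C1 + C2*erf(z)


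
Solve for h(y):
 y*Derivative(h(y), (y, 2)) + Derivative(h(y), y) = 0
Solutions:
 h(y) = C1 + C2*log(y)


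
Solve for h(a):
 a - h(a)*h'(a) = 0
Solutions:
 h(a) = -sqrt(C1 + a^2)
 h(a) = sqrt(C1 + a^2)


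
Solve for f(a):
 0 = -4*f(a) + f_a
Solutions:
 f(a) = C1*exp(4*a)


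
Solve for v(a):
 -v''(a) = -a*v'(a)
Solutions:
 v(a) = C1 + C2*erfi(sqrt(2)*a/2)


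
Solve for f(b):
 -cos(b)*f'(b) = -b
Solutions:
 f(b) = C1 + Integral(b/cos(b), b)


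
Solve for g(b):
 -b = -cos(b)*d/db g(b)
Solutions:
 g(b) = C1 + Integral(b/cos(b), b)


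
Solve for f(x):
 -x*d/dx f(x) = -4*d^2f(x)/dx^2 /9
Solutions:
 f(x) = C1 + C2*erfi(3*sqrt(2)*x/4)


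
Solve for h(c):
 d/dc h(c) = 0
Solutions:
 h(c) = C1


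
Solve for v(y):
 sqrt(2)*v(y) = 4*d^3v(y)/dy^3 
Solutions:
 v(y) = C3*exp(sqrt(2)*y/2) + (C1*sin(sqrt(6)*y/4) + C2*cos(sqrt(6)*y/4))*exp(-sqrt(2)*y/4)


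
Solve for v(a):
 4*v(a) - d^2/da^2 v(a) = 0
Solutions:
 v(a) = C1*exp(-2*a) + C2*exp(2*a)


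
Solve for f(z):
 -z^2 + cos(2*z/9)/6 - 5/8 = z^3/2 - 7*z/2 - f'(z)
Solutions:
 f(z) = C1 + z^4/8 + z^3/3 - 7*z^2/4 + 5*z/8 - 3*sin(2*z/9)/4


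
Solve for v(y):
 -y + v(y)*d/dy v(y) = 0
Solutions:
 v(y) = -sqrt(C1 + y^2)
 v(y) = sqrt(C1 + y^2)


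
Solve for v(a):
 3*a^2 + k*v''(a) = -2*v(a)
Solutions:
 v(a) = C1*exp(-sqrt(2)*a*sqrt(-1/k)) + C2*exp(sqrt(2)*a*sqrt(-1/k)) - 3*a^2/2 + 3*k/2


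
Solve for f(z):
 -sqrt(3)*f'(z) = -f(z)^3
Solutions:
 f(z) = -sqrt(6)*sqrt(-1/(C1 + sqrt(3)*z))/2
 f(z) = sqrt(6)*sqrt(-1/(C1 + sqrt(3)*z))/2


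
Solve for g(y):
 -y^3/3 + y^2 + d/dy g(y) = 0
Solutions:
 g(y) = C1 + y^4/12 - y^3/3


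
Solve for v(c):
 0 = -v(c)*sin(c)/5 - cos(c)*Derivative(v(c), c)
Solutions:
 v(c) = C1*cos(c)^(1/5)


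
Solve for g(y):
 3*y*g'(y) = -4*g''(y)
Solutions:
 g(y) = C1 + C2*erf(sqrt(6)*y/4)


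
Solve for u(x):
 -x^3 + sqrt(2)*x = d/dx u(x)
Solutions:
 u(x) = C1 - x^4/4 + sqrt(2)*x^2/2


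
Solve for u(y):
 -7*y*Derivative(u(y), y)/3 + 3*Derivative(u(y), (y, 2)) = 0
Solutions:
 u(y) = C1 + C2*erfi(sqrt(14)*y/6)


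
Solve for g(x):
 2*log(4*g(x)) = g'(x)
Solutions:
 -Integral(1/(log(_y) + 2*log(2)), (_y, g(x)))/2 = C1 - x


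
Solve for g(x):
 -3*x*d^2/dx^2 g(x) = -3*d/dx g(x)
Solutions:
 g(x) = C1 + C2*x^2


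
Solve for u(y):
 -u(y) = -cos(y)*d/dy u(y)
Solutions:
 u(y) = C1*sqrt(sin(y) + 1)/sqrt(sin(y) - 1)


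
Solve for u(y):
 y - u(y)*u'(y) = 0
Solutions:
 u(y) = -sqrt(C1 + y^2)
 u(y) = sqrt(C1 + y^2)


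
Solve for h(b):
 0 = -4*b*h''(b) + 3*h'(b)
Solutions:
 h(b) = C1 + C2*b^(7/4)


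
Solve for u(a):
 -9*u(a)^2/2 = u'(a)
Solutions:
 u(a) = 2/(C1 + 9*a)


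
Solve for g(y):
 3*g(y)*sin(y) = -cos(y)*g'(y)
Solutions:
 g(y) = C1*cos(y)^3


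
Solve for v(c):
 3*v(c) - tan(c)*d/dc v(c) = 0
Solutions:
 v(c) = C1*sin(c)^3


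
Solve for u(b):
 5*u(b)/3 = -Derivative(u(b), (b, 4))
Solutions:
 u(b) = (C1*sin(sqrt(2)*3^(3/4)*5^(1/4)*b/6) + C2*cos(sqrt(2)*3^(3/4)*5^(1/4)*b/6))*exp(-sqrt(2)*3^(3/4)*5^(1/4)*b/6) + (C3*sin(sqrt(2)*3^(3/4)*5^(1/4)*b/6) + C4*cos(sqrt(2)*3^(3/4)*5^(1/4)*b/6))*exp(sqrt(2)*3^(3/4)*5^(1/4)*b/6)


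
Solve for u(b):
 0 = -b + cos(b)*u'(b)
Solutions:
 u(b) = C1 + Integral(b/cos(b), b)


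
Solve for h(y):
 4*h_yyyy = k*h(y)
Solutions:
 h(y) = C1*exp(-sqrt(2)*k^(1/4)*y/2) + C2*exp(sqrt(2)*k^(1/4)*y/2) + C3*exp(-sqrt(2)*I*k^(1/4)*y/2) + C4*exp(sqrt(2)*I*k^(1/4)*y/2)


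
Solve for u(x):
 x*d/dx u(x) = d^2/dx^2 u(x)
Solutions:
 u(x) = C1 + C2*erfi(sqrt(2)*x/2)


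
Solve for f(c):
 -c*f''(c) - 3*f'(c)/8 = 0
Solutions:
 f(c) = C1 + C2*c^(5/8)


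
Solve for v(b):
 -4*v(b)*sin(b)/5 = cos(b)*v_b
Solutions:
 v(b) = C1*cos(b)^(4/5)


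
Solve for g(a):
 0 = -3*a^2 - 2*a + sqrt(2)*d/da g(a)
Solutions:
 g(a) = C1 + sqrt(2)*a^3/2 + sqrt(2)*a^2/2


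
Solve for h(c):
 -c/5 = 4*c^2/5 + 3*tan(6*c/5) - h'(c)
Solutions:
 h(c) = C1 + 4*c^3/15 + c^2/10 - 5*log(cos(6*c/5))/2


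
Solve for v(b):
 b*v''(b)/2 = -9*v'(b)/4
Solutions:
 v(b) = C1 + C2/b^(7/2)


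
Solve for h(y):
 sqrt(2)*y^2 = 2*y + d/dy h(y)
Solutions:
 h(y) = C1 + sqrt(2)*y^3/3 - y^2


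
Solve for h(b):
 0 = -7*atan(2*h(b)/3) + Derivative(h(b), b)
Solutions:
 Integral(1/atan(2*_y/3), (_y, h(b))) = C1 + 7*b


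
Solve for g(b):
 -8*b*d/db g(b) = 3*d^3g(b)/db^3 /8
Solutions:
 g(b) = C1 + Integral(C2*airyai(-4*3^(2/3)*b/3) + C3*airybi(-4*3^(2/3)*b/3), b)


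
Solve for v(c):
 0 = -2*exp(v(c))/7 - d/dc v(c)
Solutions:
 v(c) = log(1/(C1 + 2*c)) + log(7)


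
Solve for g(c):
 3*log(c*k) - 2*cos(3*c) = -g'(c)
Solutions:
 g(c) = C1 - 3*c*log(c*k) + 3*c + 2*sin(3*c)/3


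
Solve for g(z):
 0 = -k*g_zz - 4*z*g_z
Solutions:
 g(z) = C1 + C2*sqrt(k)*erf(sqrt(2)*z*sqrt(1/k))


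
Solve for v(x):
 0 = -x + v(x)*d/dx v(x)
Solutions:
 v(x) = -sqrt(C1 + x^2)
 v(x) = sqrt(C1 + x^2)


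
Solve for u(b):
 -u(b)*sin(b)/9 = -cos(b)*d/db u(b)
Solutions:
 u(b) = C1/cos(b)^(1/9)


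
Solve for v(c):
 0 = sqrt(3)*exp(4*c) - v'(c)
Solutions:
 v(c) = C1 + sqrt(3)*exp(4*c)/4


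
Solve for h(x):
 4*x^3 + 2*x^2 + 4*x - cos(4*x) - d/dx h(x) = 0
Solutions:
 h(x) = C1 + x^4 + 2*x^3/3 + 2*x^2 - sin(4*x)/4


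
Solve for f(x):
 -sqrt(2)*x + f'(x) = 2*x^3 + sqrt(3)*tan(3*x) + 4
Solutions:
 f(x) = C1 + x^4/2 + sqrt(2)*x^2/2 + 4*x - sqrt(3)*log(cos(3*x))/3


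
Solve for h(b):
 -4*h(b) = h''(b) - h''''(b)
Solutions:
 h(b) = C1*exp(-sqrt(2)*b*sqrt(1 + sqrt(17))/2) + C2*exp(sqrt(2)*b*sqrt(1 + sqrt(17))/2) + C3*sin(sqrt(2)*b*sqrt(-1 + sqrt(17))/2) + C4*cos(sqrt(2)*b*sqrt(-1 + sqrt(17))/2)


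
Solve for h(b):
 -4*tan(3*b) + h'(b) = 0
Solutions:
 h(b) = C1 - 4*log(cos(3*b))/3


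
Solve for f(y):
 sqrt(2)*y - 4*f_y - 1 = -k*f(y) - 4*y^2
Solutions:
 f(y) = C1*exp(k*y/4) - 4*y^2/k - sqrt(2)*y/k + 1/k - 32*y/k^2 - 4*sqrt(2)/k^2 - 128/k^3


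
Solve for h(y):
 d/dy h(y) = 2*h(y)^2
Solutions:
 h(y) = -1/(C1 + 2*y)


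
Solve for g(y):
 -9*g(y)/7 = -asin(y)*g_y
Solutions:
 g(y) = C1*exp(9*Integral(1/asin(y), y)/7)


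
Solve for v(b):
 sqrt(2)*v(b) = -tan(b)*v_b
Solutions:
 v(b) = C1/sin(b)^(sqrt(2))


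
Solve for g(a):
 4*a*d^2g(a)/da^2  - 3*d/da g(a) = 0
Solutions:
 g(a) = C1 + C2*a^(7/4)


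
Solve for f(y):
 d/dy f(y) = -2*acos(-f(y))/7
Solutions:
 Integral(1/acos(-_y), (_y, f(y))) = C1 - 2*y/7


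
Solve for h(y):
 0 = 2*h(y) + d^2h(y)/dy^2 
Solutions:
 h(y) = C1*sin(sqrt(2)*y) + C2*cos(sqrt(2)*y)


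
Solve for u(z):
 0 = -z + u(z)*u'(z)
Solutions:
 u(z) = -sqrt(C1 + z^2)
 u(z) = sqrt(C1 + z^2)


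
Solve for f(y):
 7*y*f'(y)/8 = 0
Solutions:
 f(y) = C1


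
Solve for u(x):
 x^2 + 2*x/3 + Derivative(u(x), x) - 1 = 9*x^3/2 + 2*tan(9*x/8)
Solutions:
 u(x) = C1 + 9*x^4/8 - x^3/3 - x^2/3 + x - 16*log(cos(9*x/8))/9


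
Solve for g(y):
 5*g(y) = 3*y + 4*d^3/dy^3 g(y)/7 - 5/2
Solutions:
 g(y) = C3*exp(70^(1/3)*y/2) + 3*y/5 + (C1*sin(sqrt(3)*70^(1/3)*y/4) + C2*cos(sqrt(3)*70^(1/3)*y/4))*exp(-70^(1/3)*y/4) - 1/2


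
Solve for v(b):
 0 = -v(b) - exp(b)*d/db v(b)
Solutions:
 v(b) = C1*exp(exp(-b))


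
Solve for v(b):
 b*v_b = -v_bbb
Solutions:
 v(b) = C1 + Integral(C2*airyai(-b) + C3*airybi(-b), b)


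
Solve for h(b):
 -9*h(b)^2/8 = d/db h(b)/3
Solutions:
 h(b) = 8/(C1 + 27*b)


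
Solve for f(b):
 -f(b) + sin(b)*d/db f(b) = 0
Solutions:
 f(b) = C1*sqrt(cos(b) - 1)/sqrt(cos(b) + 1)


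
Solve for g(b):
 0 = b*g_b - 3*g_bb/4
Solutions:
 g(b) = C1 + C2*erfi(sqrt(6)*b/3)


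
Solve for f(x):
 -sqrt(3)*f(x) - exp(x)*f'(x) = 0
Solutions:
 f(x) = C1*exp(sqrt(3)*exp(-x))


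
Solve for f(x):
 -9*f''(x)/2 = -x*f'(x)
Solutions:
 f(x) = C1 + C2*erfi(x/3)


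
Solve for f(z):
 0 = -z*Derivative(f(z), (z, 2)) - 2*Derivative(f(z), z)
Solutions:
 f(z) = C1 + C2/z


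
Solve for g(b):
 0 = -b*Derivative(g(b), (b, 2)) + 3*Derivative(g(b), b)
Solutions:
 g(b) = C1 + C2*b^4


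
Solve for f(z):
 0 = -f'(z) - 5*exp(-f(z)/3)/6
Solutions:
 f(z) = 3*log(C1 - 5*z/18)


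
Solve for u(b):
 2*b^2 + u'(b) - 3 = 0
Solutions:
 u(b) = C1 - 2*b^3/3 + 3*b


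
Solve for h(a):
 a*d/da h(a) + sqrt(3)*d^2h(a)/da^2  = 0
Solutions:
 h(a) = C1 + C2*erf(sqrt(2)*3^(3/4)*a/6)


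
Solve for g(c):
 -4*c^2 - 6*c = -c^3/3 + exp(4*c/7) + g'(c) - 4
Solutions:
 g(c) = C1 + c^4/12 - 4*c^3/3 - 3*c^2 + 4*c - 7*exp(4*c/7)/4


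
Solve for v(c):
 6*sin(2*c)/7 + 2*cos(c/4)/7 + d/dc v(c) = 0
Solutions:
 v(c) = C1 - 8*sin(c/4)/7 + 3*cos(2*c)/7


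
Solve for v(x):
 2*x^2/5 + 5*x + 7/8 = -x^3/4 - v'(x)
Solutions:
 v(x) = C1 - x^4/16 - 2*x^3/15 - 5*x^2/2 - 7*x/8


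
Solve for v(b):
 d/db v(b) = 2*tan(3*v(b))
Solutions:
 v(b) = -asin(C1*exp(6*b))/3 + pi/3
 v(b) = asin(C1*exp(6*b))/3


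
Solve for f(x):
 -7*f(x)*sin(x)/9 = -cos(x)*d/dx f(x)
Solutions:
 f(x) = C1/cos(x)^(7/9)


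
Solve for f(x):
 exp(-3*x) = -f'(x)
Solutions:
 f(x) = C1 + exp(-3*x)/3


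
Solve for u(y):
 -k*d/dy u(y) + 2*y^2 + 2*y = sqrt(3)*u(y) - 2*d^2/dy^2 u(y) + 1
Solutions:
 u(y) = C1*exp(y*(k - sqrt(k^2 + 8*sqrt(3)))/4) + C2*exp(y*(k + sqrt(k^2 + 8*sqrt(3)))/4) + 4*sqrt(3)*k^2/9 - 4*k*y/3 - 2*k/3 + 2*sqrt(3)*y^2/3 + 2*sqrt(3)*y/3 - sqrt(3)/3 + 8/3


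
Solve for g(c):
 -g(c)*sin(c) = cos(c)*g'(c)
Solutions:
 g(c) = C1*cos(c)


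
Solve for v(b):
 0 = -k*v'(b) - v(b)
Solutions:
 v(b) = C1*exp(-b/k)


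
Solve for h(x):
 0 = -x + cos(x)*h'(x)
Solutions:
 h(x) = C1 + Integral(x/cos(x), x)


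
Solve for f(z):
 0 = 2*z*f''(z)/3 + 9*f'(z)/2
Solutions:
 f(z) = C1 + C2/z^(23/4)


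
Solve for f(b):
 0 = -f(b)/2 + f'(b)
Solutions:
 f(b) = C1*exp(b/2)


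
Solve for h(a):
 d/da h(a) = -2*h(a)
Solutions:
 h(a) = C1*exp(-2*a)


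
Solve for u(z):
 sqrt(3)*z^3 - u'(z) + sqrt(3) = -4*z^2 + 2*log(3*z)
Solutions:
 u(z) = C1 + sqrt(3)*z^4/4 + 4*z^3/3 - 2*z*log(z) - z*log(9) + sqrt(3)*z + 2*z


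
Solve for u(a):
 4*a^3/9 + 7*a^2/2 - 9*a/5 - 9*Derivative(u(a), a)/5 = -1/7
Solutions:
 u(a) = C1 + 5*a^4/81 + 35*a^3/54 - a^2/2 + 5*a/63


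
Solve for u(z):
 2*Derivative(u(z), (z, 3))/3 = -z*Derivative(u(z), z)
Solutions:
 u(z) = C1 + Integral(C2*airyai(-2^(2/3)*3^(1/3)*z/2) + C3*airybi(-2^(2/3)*3^(1/3)*z/2), z)


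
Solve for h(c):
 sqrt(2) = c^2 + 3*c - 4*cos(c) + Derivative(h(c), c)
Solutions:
 h(c) = C1 - c^3/3 - 3*c^2/2 + sqrt(2)*c + 4*sin(c)


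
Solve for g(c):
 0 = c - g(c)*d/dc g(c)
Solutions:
 g(c) = -sqrt(C1 + c^2)
 g(c) = sqrt(C1 + c^2)


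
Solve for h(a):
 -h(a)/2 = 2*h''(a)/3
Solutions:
 h(a) = C1*sin(sqrt(3)*a/2) + C2*cos(sqrt(3)*a/2)


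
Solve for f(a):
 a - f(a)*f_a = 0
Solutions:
 f(a) = -sqrt(C1 + a^2)
 f(a) = sqrt(C1 + a^2)


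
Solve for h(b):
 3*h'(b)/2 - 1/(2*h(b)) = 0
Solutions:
 h(b) = -sqrt(C1 + 6*b)/3
 h(b) = sqrt(C1 + 6*b)/3


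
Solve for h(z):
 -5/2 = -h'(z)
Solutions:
 h(z) = C1 + 5*z/2


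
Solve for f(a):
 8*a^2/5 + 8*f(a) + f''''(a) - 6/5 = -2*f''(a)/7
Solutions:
 f(a) = -a^2/5 + (C1*sin(2^(3/4)*a*cos(atan(sqrt(391))/2)) + C2*cos(2^(3/4)*a*cos(atan(sqrt(391))/2)))*exp(-2^(3/4)*a*sin(atan(sqrt(391))/2)) + (C3*sin(2^(3/4)*a*cos(atan(sqrt(391))/2)) + C4*cos(2^(3/4)*a*cos(atan(sqrt(391))/2)))*exp(2^(3/4)*a*sin(atan(sqrt(391))/2)) + 23/140


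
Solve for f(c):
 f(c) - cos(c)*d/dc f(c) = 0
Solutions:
 f(c) = C1*sqrt(sin(c) + 1)/sqrt(sin(c) - 1)


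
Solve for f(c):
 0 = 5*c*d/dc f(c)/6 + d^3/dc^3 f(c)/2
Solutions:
 f(c) = C1 + Integral(C2*airyai(-3^(2/3)*5^(1/3)*c/3) + C3*airybi(-3^(2/3)*5^(1/3)*c/3), c)


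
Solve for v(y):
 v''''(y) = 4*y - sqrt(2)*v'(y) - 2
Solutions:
 v(y) = C1 + C4*exp(-2^(1/6)*y) + sqrt(2)*y^2 - sqrt(2)*y + (C2*sin(2^(1/6)*sqrt(3)*y/2) + C3*cos(2^(1/6)*sqrt(3)*y/2))*exp(2^(1/6)*y/2)


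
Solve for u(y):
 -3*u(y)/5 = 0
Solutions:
 u(y) = 0


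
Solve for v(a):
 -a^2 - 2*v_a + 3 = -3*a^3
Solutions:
 v(a) = C1 + 3*a^4/8 - a^3/6 + 3*a/2


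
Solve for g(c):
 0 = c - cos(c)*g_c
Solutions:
 g(c) = C1 + Integral(c/cos(c), c)


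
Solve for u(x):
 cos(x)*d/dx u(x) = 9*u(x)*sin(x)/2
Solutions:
 u(x) = C1/cos(x)^(9/2)


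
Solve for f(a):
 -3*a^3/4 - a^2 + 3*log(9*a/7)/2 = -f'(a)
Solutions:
 f(a) = C1 + 3*a^4/16 + a^3/3 - 3*a*log(a)/2 - 3*a*log(3) + 3*a/2 + 3*a*log(7)/2


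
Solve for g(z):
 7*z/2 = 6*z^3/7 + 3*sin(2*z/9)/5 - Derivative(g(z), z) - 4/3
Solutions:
 g(z) = C1 + 3*z^4/14 - 7*z^2/4 - 4*z/3 - 27*cos(2*z/9)/10


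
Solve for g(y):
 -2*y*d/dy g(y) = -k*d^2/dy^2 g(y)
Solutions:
 g(y) = C1 + C2*erf(y*sqrt(-1/k))/sqrt(-1/k)


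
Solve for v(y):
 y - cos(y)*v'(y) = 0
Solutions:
 v(y) = C1 + Integral(y/cos(y), y)


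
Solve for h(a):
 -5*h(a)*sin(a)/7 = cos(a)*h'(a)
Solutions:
 h(a) = C1*cos(a)^(5/7)


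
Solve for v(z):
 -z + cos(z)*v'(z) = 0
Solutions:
 v(z) = C1 + Integral(z/cos(z), z)


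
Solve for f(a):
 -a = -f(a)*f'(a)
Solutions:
 f(a) = -sqrt(C1 + a^2)
 f(a) = sqrt(C1 + a^2)


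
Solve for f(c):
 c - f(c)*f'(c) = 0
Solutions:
 f(c) = -sqrt(C1 + c^2)
 f(c) = sqrt(C1 + c^2)


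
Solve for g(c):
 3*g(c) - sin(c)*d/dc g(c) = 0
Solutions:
 g(c) = C1*(cos(c) - 1)^(3/2)/(cos(c) + 1)^(3/2)


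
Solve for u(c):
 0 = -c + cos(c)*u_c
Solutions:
 u(c) = C1 + Integral(c/cos(c), c)


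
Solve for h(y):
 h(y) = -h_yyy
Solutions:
 h(y) = C3*exp(-y) + (C1*sin(sqrt(3)*y/2) + C2*cos(sqrt(3)*y/2))*exp(y/2)


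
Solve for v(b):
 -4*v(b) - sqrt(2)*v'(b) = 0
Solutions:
 v(b) = C1*exp(-2*sqrt(2)*b)


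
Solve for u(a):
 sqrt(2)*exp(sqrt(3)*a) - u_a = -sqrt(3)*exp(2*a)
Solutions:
 u(a) = C1 + sqrt(3)*exp(2*a)/2 + sqrt(6)*exp(sqrt(3)*a)/3


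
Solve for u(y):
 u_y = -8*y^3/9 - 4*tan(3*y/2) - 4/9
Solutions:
 u(y) = C1 - 2*y^4/9 - 4*y/9 + 8*log(cos(3*y/2))/3


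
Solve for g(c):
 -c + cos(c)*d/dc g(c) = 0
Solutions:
 g(c) = C1 + Integral(c/cos(c), c)


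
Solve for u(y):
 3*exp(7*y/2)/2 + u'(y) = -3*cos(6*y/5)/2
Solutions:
 u(y) = C1 - 3*exp(7*y/2)/7 - 5*sin(6*y/5)/4


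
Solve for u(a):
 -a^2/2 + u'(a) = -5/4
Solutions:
 u(a) = C1 + a^3/6 - 5*a/4


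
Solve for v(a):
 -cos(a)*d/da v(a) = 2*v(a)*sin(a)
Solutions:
 v(a) = C1*cos(a)^2


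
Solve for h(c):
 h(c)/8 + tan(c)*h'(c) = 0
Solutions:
 h(c) = C1/sin(c)^(1/8)


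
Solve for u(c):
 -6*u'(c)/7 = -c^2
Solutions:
 u(c) = C1 + 7*c^3/18


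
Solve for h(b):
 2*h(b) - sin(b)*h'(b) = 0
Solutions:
 h(b) = C1*(cos(b) - 1)/(cos(b) + 1)


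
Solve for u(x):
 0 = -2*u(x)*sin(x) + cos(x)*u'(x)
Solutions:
 u(x) = C1/cos(x)^2


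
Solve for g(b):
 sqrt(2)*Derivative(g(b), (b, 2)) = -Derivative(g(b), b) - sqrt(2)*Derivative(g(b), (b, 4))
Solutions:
 g(b) = C1 + C2*exp(-sqrt(2)*3^(1/3)*b*(-(9 + sqrt(105))^(1/3) + 2*3^(1/3)/(9 + sqrt(105))^(1/3))/12)*sin(sqrt(2)*3^(1/6)*b*(6/(9 + sqrt(105))^(1/3) + 3^(2/3)*(9 + sqrt(105))^(1/3))/12) + C3*exp(-sqrt(2)*3^(1/3)*b*(-(9 + sqrt(105))^(1/3) + 2*3^(1/3)/(9 + sqrt(105))^(1/3))/12)*cos(sqrt(2)*3^(1/6)*b*(6/(9 + sqrt(105))^(1/3) + 3^(2/3)*(9 + sqrt(105))^(1/3))/12) + C4*exp(sqrt(2)*3^(1/3)*b*(-(9 + sqrt(105))^(1/3) + 2*3^(1/3)/(9 + sqrt(105))^(1/3))/6)


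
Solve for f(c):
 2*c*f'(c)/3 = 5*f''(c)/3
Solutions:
 f(c) = C1 + C2*erfi(sqrt(5)*c/5)


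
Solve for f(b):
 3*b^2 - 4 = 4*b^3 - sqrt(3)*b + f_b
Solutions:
 f(b) = C1 - b^4 + b^3 + sqrt(3)*b^2/2 - 4*b


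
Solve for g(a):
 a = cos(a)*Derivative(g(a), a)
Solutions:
 g(a) = C1 + Integral(a/cos(a), a)


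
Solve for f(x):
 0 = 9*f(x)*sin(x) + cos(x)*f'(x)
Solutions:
 f(x) = C1*cos(x)^9


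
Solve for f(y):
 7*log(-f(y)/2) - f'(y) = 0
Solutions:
 -Integral(1/(log(-_y) - log(2)), (_y, f(y)))/7 = C1 - y


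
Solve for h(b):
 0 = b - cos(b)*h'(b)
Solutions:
 h(b) = C1 + Integral(b/cos(b), b)


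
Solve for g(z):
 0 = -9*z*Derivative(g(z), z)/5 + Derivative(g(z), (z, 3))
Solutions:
 g(z) = C1 + Integral(C2*airyai(15^(2/3)*z/5) + C3*airybi(15^(2/3)*z/5), z)


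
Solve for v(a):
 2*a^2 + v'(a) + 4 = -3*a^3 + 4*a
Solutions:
 v(a) = C1 - 3*a^4/4 - 2*a^3/3 + 2*a^2 - 4*a


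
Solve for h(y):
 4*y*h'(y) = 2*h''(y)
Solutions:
 h(y) = C1 + C2*erfi(y)


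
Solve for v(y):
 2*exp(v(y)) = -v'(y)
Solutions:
 v(y) = log(1/(C1 + 2*y))


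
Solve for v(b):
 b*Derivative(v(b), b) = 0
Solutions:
 v(b) = C1


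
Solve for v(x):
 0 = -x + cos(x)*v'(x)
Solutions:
 v(x) = C1 + Integral(x/cos(x), x)


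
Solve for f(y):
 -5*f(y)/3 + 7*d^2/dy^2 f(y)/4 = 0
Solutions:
 f(y) = C1*exp(-2*sqrt(105)*y/21) + C2*exp(2*sqrt(105)*y/21)


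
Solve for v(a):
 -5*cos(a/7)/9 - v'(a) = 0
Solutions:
 v(a) = C1 - 35*sin(a/7)/9


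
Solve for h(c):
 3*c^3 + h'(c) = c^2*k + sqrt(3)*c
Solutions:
 h(c) = C1 - 3*c^4/4 + c^3*k/3 + sqrt(3)*c^2/2


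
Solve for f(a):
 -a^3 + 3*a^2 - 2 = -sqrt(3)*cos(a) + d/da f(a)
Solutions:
 f(a) = C1 - a^4/4 + a^3 - 2*a + sqrt(3)*sin(a)


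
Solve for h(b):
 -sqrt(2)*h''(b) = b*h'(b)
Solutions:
 h(b) = C1 + C2*erf(2^(1/4)*b/2)


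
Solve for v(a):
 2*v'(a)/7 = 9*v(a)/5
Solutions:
 v(a) = C1*exp(63*a/10)


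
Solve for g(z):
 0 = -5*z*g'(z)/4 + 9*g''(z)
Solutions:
 g(z) = C1 + C2*erfi(sqrt(10)*z/12)


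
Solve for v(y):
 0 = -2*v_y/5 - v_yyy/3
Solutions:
 v(y) = C1 + C2*sin(sqrt(30)*y/5) + C3*cos(sqrt(30)*y/5)


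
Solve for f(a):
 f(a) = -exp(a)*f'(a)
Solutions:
 f(a) = C1*exp(exp(-a))


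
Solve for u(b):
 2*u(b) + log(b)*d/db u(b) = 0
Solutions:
 u(b) = C1*exp(-2*li(b))


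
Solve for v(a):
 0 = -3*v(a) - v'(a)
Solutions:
 v(a) = C1*exp(-3*a)


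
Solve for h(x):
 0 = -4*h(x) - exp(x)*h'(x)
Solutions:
 h(x) = C1*exp(4*exp(-x))


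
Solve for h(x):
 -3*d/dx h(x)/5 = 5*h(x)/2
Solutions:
 h(x) = C1*exp(-25*x/6)


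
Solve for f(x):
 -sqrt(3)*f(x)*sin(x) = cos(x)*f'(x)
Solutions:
 f(x) = C1*cos(x)^(sqrt(3))


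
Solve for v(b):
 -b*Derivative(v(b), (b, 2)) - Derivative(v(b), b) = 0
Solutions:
 v(b) = C1 + C2*log(b)


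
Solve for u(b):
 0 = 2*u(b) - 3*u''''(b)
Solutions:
 u(b) = C1*exp(-2^(1/4)*3^(3/4)*b/3) + C2*exp(2^(1/4)*3^(3/4)*b/3) + C3*sin(2^(1/4)*3^(3/4)*b/3) + C4*cos(2^(1/4)*3^(3/4)*b/3)


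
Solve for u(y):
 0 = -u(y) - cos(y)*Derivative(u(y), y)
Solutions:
 u(y) = C1*sqrt(sin(y) - 1)/sqrt(sin(y) + 1)


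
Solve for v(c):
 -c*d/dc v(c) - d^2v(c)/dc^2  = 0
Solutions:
 v(c) = C1 + C2*erf(sqrt(2)*c/2)


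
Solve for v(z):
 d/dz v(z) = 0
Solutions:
 v(z) = C1


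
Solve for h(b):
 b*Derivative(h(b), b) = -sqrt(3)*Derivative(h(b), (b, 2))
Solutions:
 h(b) = C1 + C2*erf(sqrt(2)*3^(3/4)*b/6)


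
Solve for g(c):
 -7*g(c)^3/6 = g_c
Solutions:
 g(c) = -sqrt(3)*sqrt(-1/(C1 - 7*c))
 g(c) = sqrt(3)*sqrt(-1/(C1 - 7*c))


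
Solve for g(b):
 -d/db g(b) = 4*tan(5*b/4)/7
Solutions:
 g(b) = C1 + 16*log(cos(5*b/4))/35


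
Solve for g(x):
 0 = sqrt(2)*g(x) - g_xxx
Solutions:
 g(x) = C3*exp(2^(1/6)*x) + (C1*sin(2^(1/6)*sqrt(3)*x/2) + C2*cos(2^(1/6)*sqrt(3)*x/2))*exp(-2^(1/6)*x/2)


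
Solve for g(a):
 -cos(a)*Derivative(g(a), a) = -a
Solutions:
 g(a) = C1 + Integral(a/cos(a), a)


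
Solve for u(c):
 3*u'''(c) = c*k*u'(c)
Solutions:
 u(c) = C1 + Integral(C2*airyai(3^(2/3)*c*k^(1/3)/3) + C3*airybi(3^(2/3)*c*k^(1/3)/3), c)


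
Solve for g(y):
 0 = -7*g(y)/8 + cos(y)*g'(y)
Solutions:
 g(y) = C1*(sin(y) + 1)^(7/16)/(sin(y) - 1)^(7/16)


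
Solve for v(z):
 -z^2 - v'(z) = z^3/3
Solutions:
 v(z) = C1 - z^4/12 - z^3/3


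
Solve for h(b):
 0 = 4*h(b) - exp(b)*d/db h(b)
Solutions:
 h(b) = C1*exp(-4*exp(-b))


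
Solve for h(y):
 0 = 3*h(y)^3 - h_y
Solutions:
 h(y) = -sqrt(2)*sqrt(-1/(C1 + 3*y))/2
 h(y) = sqrt(2)*sqrt(-1/(C1 + 3*y))/2


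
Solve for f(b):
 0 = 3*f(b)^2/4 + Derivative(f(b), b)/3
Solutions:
 f(b) = 4/(C1 + 9*b)


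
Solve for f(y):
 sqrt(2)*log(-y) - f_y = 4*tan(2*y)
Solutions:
 f(y) = C1 + sqrt(2)*y*(log(-y) - 1) + 2*log(cos(2*y))


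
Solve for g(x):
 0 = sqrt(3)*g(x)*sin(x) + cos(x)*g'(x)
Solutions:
 g(x) = C1*cos(x)^(sqrt(3))


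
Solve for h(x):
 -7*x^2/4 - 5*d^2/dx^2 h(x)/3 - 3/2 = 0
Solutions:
 h(x) = C1 + C2*x - 7*x^4/80 - 9*x^2/20


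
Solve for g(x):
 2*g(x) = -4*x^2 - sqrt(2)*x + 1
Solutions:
 g(x) = -2*x^2 - sqrt(2)*x/2 + 1/2


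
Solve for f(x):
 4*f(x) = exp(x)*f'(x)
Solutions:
 f(x) = C1*exp(-4*exp(-x))


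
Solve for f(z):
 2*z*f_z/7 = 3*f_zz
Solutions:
 f(z) = C1 + C2*erfi(sqrt(21)*z/21)


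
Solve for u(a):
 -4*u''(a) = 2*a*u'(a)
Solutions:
 u(a) = C1 + C2*erf(a/2)


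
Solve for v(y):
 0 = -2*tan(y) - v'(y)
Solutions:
 v(y) = C1 + 2*log(cos(y))


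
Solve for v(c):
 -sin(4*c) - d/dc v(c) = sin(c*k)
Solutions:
 v(c) = C1 + cos(4*c)/4 + cos(c*k)/k


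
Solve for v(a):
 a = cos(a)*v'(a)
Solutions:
 v(a) = C1 + Integral(a/cos(a), a)


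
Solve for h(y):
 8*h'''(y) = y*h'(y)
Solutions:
 h(y) = C1 + Integral(C2*airyai(y/2) + C3*airybi(y/2), y)


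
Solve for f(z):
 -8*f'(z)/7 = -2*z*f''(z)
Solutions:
 f(z) = C1 + C2*z^(11/7)


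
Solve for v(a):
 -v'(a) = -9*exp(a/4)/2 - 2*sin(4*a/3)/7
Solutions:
 v(a) = C1 + 18*exp(a/4) - 3*cos(4*a/3)/14


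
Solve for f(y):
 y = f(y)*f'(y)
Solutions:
 f(y) = -sqrt(C1 + y^2)
 f(y) = sqrt(C1 + y^2)


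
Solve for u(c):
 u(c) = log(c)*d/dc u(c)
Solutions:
 u(c) = C1*exp(li(c))


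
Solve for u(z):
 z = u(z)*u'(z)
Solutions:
 u(z) = -sqrt(C1 + z^2)
 u(z) = sqrt(C1 + z^2)


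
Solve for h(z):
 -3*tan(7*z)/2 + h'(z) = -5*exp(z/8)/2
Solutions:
 h(z) = C1 - 20*exp(z/8) - 3*log(cos(7*z))/14


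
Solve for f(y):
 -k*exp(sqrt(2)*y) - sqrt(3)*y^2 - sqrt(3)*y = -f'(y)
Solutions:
 f(y) = C1 + sqrt(2)*k*exp(sqrt(2)*y)/2 + sqrt(3)*y^3/3 + sqrt(3)*y^2/2


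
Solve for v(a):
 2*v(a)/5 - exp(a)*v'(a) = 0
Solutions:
 v(a) = C1*exp(-2*exp(-a)/5)


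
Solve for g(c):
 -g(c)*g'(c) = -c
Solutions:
 g(c) = -sqrt(C1 + c^2)
 g(c) = sqrt(C1 + c^2)


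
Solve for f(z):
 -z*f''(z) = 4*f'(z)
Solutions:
 f(z) = C1 + C2/z^3


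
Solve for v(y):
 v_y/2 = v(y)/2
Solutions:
 v(y) = C1*exp(y)


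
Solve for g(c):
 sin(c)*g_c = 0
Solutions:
 g(c) = C1


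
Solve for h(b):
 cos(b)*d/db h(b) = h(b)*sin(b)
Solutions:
 h(b) = C1/cos(b)


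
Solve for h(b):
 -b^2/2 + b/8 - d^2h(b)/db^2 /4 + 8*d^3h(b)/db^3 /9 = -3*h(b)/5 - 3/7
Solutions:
 h(b) = C1*exp(3*b*(5*5^(1/3)/(64*sqrt(1019) + 2043)^(1/3) + 10 + 5^(2/3)*(64*sqrt(1019) + 2043)^(1/3))/320)*sin(3*sqrt(3)*5^(1/3)*b*(-5^(1/3)*(64*sqrt(1019) + 2043)^(1/3) + 5/(64*sqrt(1019) + 2043)^(1/3))/320) + C2*exp(3*b*(5*5^(1/3)/(64*sqrt(1019) + 2043)^(1/3) + 10 + 5^(2/3)*(64*sqrt(1019) + 2043)^(1/3))/320)*cos(3*sqrt(3)*5^(1/3)*b*(-5^(1/3)*(64*sqrt(1019) + 2043)^(1/3) + 5/(64*sqrt(1019) + 2043)^(1/3))/320) + C3*exp(3*b*(-5^(2/3)*(64*sqrt(1019) + 2043)^(1/3) - 5*5^(1/3)/(64*sqrt(1019) + 2043)^(1/3) + 5)/160) + 5*b^2/6 - 5*b/24 - 5/252


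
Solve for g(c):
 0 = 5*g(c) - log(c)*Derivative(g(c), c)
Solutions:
 g(c) = C1*exp(5*li(c))


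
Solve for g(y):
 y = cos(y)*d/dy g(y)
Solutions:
 g(y) = C1 + Integral(y/cos(y), y)


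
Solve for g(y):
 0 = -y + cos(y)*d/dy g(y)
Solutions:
 g(y) = C1 + Integral(y/cos(y), y)


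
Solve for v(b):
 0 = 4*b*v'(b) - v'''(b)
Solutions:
 v(b) = C1 + Integral(C2*airyai(2^(2/3)*b) + C3*airybi(2^(2/3)*b), b)


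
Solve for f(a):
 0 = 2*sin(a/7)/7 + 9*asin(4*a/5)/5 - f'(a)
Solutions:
 f(a) = C1 + 9*a*asin(4*a/5)/5 + 9*sqrt(25 - 16*a^2)/20 - 2*cos(a/7)


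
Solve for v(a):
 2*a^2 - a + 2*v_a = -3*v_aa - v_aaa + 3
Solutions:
 v(a) = C1 + C2*exp(-2*a) + C3*exp(-a) - a^3/3 + 7*a^2/4 - 11*a/4


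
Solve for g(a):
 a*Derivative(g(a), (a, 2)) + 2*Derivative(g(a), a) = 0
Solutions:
 g(a) = C1 + C2/a


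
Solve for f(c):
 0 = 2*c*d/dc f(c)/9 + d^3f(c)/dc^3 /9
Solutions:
 f(c) = C1 + Integral(C2*airyai(-2^(1/3)*c) + C3*airybi(-2^(1/3)*c), c)


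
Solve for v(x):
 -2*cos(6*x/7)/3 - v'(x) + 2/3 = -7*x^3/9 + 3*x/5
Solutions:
 v(x) = C1 + 7*x^4/36 - 3*x^2/10 + 2*x/3 - 7*sin(6*x/7)/9


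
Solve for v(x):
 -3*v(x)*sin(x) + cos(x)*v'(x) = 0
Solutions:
 v(x) = C1/cos(x)^3


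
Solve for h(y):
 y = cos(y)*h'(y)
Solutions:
 h(y) = C1 + Integral(y/cos(y), y)


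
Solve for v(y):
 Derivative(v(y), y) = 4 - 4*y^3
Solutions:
 v(y) = C1 - y^4 + 4*y


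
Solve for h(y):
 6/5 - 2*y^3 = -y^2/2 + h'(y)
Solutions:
 h(y) = C1 - y^4/2 + y^3/6 + 6*y/5


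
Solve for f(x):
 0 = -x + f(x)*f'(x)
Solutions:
 f(x) = -sqrt(C1 + x^2)
 f(x) = sqrt(C1 + x^2)


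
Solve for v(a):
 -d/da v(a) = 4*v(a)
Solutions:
 v(a) = C1*exp(-4*a)


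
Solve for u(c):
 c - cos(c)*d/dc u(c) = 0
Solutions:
 u(c) = C1 + Integral(c/cos(c), c)


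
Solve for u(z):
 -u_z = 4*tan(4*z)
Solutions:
 u(z) = C1 + log(cos(4*z))


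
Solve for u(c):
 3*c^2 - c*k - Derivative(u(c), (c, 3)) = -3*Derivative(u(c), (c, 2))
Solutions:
 u(c) = C1 + C2*c + C3*exp(3*c) - c^4/12 + c^3*(k - 2)/18 + c^2*(k - 2)/18


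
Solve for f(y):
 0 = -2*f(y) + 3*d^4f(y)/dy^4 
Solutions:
 f(y) = C1*exp(-2^(1/4)*3^(3/4)*y/3) + C2*exp(2^(1/4)*3^(3/4)*y/3) + C3*sin(2^(1/4)*3^(3/4)*y/3) + C4*cos(2^(1/4)*3^(3/4)*y/3)


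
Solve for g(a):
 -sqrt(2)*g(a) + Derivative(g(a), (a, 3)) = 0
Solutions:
 g(a) = C3*exp(2^(1/6)*a) + (C1*sin(2^(1/6)*sqrt(3)*a/2) + C2*cos(2^(1/6)*sqrt(3)*a/2))*exp(-2^(1/6)*a/2)


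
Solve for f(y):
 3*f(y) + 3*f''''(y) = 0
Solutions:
 f(y) = (C1*sin(sqrt(2)*y/2) + C2*cos(sqrt(2)*y/2))*exp(-sqrt(2)*y/2) + (C3*sin(sqrt(2)*y/2) + C4*cos(sqrt(2)*y/2))*exp(sqrt(2)*y/2)


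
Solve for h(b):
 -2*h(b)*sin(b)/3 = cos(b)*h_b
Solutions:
 h(b) = C1*cos(b)^(2/3)


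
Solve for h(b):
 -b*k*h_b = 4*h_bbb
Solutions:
 h(b) = C1 + Integral(C2*airyai(2^(1/3)*b*(-k)^(1/3)/2) + C3*airybi(2^(1/3)*b*(-k)^(1/3)/2), b)


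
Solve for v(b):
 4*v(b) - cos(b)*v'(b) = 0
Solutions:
 v(b) = C1*(sin(b)^2 + 2*sin(b) + 1)/(sin(b)^2 - 2*sin(b) + 1)


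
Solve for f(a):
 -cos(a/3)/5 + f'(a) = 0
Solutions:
 f(a) = C1 + 3*sin(a/3)/5


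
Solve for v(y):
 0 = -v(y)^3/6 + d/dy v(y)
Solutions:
 v(y) = -sqrt(3)*sqrt(-1/(C1 + y))
 v(y) = sqrt(3)*sqrt(-1/(C1 + y))


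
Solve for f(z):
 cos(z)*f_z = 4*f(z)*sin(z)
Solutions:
 f(z) = C1/cos(z)^4


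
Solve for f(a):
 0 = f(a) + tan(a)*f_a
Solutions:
 f(a) = C1/sin(a)


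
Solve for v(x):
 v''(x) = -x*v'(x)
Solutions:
 v(x) = C1 + C2*erf(sqrt(2)*x/2)


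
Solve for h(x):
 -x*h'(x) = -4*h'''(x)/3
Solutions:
 h(x) = C1 + Integral(C2*airyai(6^(1/3)*x/2) + C3*airybi(6^(1/3)*x/2), x)


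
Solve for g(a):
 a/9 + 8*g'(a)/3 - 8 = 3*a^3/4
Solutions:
 g(a) = C1 + 9*a^4/128 - a^2/48 + 3*a


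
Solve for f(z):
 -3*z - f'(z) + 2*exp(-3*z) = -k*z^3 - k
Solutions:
 f(z) = C1 + k*z^4/4 + k*z - 3*z^2/2 - 2*exp(-3*z)/3


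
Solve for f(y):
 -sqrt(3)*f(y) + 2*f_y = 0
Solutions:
 f(y) = C1*exp(sqrt(3)*y/2)


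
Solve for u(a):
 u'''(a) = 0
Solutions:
 u(a) = C1 + C2*a + C3*a^2


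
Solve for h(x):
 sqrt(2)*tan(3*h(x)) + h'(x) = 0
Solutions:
 h(x) = -asin(C1*exp(-3*sqrt(2)*x))/3 + pi/3
 h(x) = asin(C1*exp(-3*sqrt(2)*x))/3


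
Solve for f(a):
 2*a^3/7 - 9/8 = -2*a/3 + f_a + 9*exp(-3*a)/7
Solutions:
 f(a) = C1 + a^4/14 + a^2/3 - 9*a/8 + 3*exp(-3*a)/7


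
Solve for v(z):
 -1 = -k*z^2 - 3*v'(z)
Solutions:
 v(z) = C1 - k*z^3/9 + z/3


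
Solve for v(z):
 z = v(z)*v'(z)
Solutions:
 v(z) = -sqrt(C1 + z^2)
 v(z) = sqrt(C1 + z^2)


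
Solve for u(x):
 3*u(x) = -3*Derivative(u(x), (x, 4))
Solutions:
 u(x) = (C1*sin(sqrt(2)*x/2) + C2*cos(sqrt(2)*x/2))*exp(-sqrt(2)*x/2) + (C3*sin(sqrt(2)*x/2) + C4*cos(sqrt(2)*x/2))*exp(sqrt(2)*x/2)


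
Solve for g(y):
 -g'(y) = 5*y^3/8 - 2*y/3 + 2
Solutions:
 g(y) = C1 - 5*y^4/32 + y^2/3 - 2*y


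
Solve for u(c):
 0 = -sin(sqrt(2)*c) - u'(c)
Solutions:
 u(c) = C1 + sqrt(2)*cos(sqrt(2)*c)/2


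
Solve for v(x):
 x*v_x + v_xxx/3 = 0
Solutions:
 v(x) = C1 + Integral(C2*airyai(-3^(1/3)*x) + C3*airybi(-3^(1/3)*x), x)


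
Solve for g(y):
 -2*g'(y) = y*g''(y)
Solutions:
 g(y) = C1 + C2/y


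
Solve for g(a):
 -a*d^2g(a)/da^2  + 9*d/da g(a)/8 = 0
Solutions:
 g(a) = C1 + C2*a^(17/8)


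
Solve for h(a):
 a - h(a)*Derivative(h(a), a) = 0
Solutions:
 h(a) = -sqrt(C1 + a^2)
 h(a) = sqrt(C1 + a^2)


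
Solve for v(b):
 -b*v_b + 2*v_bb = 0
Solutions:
 v(b) = C1 + C2*erfi(b/2)


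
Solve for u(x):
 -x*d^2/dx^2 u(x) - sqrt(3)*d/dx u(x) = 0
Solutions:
 u(x) = C1 + C2*x^(1 - sqrt(3))


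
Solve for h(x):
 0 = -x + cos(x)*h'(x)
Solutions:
 h(x) = C1 + Integral(x/cos(x), x)


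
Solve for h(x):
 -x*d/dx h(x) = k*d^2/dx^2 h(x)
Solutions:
 h(x) = C1 + C2*sqrt(k)*erf(sqrt(2)*x*sqrt(1/k)/2)


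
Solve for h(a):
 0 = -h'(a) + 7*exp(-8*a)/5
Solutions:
 h(a) = C1 - 7*exp(-8*a)/40


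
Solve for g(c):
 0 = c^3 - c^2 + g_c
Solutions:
 g(c) = C1 - c^4/4 + c^3/3


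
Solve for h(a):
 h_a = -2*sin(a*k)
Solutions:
 h(a) = C1 + 2*cos(a*k)/k


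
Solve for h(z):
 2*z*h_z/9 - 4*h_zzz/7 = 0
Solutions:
 h(z) = C1 + Integral(C2*airyai(84^(1/3)*z/6) + C3*airybi(84^(1/3)*z/6), z)


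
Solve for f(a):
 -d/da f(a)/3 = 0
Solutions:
 f(a) = C1


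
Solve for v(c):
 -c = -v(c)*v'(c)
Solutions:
 v(c) = -sqrt(C1 + c^2)
 v(c) = sqrt(C1 + c^2)


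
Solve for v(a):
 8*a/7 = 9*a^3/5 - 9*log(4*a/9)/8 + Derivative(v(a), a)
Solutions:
 v(a) = C1 - 9*a^4/20 + 4*a^2/7 + 9*a*log(a)/8 - 9*a*log(3)/4 - 9*a/8 + 9*a*log(2)/4


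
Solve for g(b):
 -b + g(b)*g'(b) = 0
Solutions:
 g(b) = -sqrt(C1 + b^2)
 g(b) = sqrt(C1 + b^2)


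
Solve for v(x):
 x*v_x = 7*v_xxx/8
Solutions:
 v(x) = C1 + Integral(C2*airyai(2*7^(2/3)*x/7) + C3*airybi(2*7^(2/3)*x/7), x)


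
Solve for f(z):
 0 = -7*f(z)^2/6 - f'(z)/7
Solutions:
 f(z) = 6/(C1 + 49*z)


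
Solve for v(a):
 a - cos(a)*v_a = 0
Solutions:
 v(a) = C1 + Integral(a/cos(a), a)


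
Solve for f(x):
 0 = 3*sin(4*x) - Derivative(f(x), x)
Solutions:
 f(x) = C1 - 3*cos(4*x)/4


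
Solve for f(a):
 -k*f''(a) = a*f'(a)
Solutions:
 f(a) = C1 + C2*sqrt(k)*erf(sqrt(2)*a*sqrt(1/k)/2)


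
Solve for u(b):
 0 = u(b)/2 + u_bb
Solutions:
 u(b) = C1*sin(sqrt(2)*b/2) + C2*cos(sqrt(2)*b/2)


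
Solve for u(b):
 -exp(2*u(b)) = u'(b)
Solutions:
 u(b) = log(-sqrt(-1/(C1 - b))) - log(2)/2
 u(b) = log(-1/(C1 - b))/2 - log(2)/2


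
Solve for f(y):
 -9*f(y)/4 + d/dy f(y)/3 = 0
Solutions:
 f(y) = C1*exp(27*y/4)


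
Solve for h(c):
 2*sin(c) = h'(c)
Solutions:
 h(c) = C1 - 2*cos(c)


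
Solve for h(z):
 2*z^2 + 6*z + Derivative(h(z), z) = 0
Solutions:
 h(z) = C1 - 2*z^3/3 - 3*z^2


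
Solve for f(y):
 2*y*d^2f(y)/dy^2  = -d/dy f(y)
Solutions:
 f(y) = C1 + C2*sqrt(y)


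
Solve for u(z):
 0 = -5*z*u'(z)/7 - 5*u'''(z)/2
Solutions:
 u(z) = C1 + Integral(C2*airyai(-2^(1/3)*7^(2/3)*z/7) + C3*airybi(-2^(1/3)*7^(2/3)*z/7), z)


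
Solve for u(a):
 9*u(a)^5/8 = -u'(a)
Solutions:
 u(a) = -2^(1/4)*(1/(C1 + 9*a))^(1/4)
 u(a) = 2^(1/4)*(1/(C1 + 9*a))^(1/4)
 u(a) = -2^(1/4)*I*(1/(C1 + 9*a))^(1/4)
 u(a) = 2^(1/4)*I*(1/(C1 + 9*a))^(1/4)


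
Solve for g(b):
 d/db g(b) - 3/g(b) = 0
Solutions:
 g(b) = -sqrt(C1 + 6*b)
 g(b) = sqrt(C1 + 6*b)


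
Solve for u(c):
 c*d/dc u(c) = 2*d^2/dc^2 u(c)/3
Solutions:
 u(c) = C1 + C2*erfi(sqrt(3)*c/2)
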